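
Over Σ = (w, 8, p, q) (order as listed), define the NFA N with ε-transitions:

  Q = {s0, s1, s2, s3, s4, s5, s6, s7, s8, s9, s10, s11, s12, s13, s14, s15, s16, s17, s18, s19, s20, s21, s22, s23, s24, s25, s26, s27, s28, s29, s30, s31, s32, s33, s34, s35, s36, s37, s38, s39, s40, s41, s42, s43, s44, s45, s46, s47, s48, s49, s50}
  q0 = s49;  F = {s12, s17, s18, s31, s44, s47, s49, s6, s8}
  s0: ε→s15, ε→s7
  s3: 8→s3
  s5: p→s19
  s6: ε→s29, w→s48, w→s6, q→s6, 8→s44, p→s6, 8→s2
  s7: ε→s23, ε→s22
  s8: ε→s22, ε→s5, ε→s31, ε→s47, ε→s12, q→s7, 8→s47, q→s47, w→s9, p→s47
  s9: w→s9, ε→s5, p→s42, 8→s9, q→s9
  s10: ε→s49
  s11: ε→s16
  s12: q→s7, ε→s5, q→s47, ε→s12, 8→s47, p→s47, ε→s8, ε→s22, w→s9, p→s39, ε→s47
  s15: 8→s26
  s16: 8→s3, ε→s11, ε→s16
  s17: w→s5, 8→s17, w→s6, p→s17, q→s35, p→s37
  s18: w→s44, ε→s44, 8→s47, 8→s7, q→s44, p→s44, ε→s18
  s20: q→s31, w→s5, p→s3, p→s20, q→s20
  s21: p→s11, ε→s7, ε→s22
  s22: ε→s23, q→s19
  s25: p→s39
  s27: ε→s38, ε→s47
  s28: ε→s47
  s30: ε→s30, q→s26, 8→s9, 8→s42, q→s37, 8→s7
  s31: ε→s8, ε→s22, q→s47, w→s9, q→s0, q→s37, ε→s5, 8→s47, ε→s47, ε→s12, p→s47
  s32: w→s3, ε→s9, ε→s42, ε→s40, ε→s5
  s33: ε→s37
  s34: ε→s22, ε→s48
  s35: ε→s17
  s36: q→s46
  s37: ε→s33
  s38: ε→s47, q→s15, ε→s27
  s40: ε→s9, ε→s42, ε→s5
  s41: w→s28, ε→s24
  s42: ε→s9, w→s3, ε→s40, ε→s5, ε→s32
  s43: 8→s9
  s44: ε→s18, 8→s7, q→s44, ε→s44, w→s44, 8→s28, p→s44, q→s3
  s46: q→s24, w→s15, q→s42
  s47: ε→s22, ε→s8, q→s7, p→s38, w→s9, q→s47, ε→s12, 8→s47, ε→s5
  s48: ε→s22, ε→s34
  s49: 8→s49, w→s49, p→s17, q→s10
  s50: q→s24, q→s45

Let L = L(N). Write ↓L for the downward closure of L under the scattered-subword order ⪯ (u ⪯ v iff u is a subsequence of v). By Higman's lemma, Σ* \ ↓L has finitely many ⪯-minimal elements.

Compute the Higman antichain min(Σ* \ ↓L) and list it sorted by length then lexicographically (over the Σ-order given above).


Antichain: [pw88w].

|Q|=51, |F|=9, |δ|=142 (61 ε).
min D↑ (6 st, q0=0, F={5}): 0:w→0,8→0,p→1,q→0 1:w→2,8→1,p→1,q→1 2:w→2,8→3,p→2,q→2 3:w→3,8→4,p→3,q→3 4:w→5,8→4,p→4,q→4 5:w→5,8→5,p→5,q→5 (ε-aug+det+¬).
'pw88w': N↓-sim [34, 32, 30, 26, 23, 7] end={s19,s3,s32,s40,s42,s5,s9} rej; 5/5 deletions ∈↓L.
1 words, ⪯-incomp.


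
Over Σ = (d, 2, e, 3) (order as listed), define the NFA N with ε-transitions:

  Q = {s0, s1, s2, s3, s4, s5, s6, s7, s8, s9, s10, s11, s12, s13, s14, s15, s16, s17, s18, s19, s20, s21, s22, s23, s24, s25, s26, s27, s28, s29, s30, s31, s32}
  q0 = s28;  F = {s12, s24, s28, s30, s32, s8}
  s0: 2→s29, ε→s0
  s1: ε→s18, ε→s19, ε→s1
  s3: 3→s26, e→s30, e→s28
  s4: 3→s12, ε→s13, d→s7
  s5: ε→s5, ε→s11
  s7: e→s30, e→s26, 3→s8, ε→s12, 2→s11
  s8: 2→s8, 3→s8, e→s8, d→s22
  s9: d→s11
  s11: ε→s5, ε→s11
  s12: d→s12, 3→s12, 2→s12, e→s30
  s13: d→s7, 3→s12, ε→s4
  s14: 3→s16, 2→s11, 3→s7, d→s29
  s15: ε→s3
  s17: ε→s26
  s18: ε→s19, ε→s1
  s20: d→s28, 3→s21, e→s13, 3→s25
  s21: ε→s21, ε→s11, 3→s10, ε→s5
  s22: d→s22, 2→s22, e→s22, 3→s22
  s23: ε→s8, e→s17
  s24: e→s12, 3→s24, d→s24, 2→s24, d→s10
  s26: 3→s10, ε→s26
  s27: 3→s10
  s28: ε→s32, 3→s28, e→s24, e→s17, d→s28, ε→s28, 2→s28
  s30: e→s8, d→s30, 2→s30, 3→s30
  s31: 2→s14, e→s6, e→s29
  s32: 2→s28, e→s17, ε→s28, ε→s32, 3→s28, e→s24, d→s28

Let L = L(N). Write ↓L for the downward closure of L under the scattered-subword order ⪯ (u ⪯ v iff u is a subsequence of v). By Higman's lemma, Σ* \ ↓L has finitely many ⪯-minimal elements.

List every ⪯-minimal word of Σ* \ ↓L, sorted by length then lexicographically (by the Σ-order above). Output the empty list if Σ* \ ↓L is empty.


|Q|=33, |F|=6, |δ|=83 (24 ε).
min D↑ (6 st, q0=0, F={5}): 0:d→0,2→0,e→1,3→0 1:d→1,2→1,e→2,3→1 2:d→2,2→2,e→3,3→2 3:d→3,2→3,e→4,3→3 4:d→5,2→4,e→4,3→4 5:d→5,2→5,e→5,3→5 [Hopcroft].
'eeeed': |S_i|=[10, 8, 4, 3, 2, 1] end={s22} rej; 5/5 single-dels accept.
1 words, ⪯-incomp.

Antichain: [eeeed].


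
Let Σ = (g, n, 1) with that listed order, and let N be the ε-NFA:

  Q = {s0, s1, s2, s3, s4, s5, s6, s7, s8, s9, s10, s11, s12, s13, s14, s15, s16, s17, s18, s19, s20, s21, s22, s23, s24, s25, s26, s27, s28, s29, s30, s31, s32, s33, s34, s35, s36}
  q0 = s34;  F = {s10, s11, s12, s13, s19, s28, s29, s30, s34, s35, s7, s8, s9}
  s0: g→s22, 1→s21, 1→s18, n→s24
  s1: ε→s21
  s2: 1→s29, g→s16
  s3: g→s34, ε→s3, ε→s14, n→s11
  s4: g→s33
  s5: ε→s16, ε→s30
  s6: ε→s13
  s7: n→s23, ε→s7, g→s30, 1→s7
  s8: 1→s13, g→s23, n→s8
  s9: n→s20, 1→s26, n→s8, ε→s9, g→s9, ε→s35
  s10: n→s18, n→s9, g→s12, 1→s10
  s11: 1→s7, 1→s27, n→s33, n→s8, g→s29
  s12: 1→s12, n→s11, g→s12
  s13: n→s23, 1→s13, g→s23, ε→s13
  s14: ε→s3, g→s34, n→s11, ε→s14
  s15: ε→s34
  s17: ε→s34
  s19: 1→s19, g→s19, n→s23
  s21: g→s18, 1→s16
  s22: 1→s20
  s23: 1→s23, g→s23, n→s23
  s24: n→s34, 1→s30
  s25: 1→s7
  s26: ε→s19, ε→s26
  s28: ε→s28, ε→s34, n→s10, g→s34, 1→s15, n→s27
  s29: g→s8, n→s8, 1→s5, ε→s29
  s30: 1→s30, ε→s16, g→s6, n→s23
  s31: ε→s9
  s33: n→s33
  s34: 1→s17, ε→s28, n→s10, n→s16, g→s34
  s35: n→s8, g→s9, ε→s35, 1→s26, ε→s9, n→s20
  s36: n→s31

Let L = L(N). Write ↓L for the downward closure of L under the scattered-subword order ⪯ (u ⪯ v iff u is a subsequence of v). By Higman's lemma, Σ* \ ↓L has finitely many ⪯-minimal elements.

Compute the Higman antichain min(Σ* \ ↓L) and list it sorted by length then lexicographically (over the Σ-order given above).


Antichain: [nnng, nn1n, ngnggg].

|Q|=37, |F|=13, |δ|=92 (24 ε).
min D↑ (12 st, q0=0, F={9}): 0:g→0,n→1,1→0 1:g→2,n→3,1→1 2:g→2,n→4,1→2 3:g→3,n→5,1→6 4:g→7,n→5,1→8 5:g→9,n→5,1→10 6:g→6,n→9,1→6 7:g→5,n→5,1→11 8:g→11,n→9,1→8 9:g→9,n→9,1→9 10:g→9,n→9,1→10 11:g→10,n→9,1→11.
'nnng': N↓-sim [24, 20, 18, 5, 1] end={s23} ∉↓L; 4/4 single-dels accept.
'nn1n': |S_i|=[24, 20, 18, 10, 1] end={s23} ∉↓L; 4/4 deletions ∈↓L.
'ngnggg': |S_i|=[24, 20, 18, 13, 8, 4, 1] end={s23} rej; 6/6 single-dels accept.
3 words, ⪯-incomp.


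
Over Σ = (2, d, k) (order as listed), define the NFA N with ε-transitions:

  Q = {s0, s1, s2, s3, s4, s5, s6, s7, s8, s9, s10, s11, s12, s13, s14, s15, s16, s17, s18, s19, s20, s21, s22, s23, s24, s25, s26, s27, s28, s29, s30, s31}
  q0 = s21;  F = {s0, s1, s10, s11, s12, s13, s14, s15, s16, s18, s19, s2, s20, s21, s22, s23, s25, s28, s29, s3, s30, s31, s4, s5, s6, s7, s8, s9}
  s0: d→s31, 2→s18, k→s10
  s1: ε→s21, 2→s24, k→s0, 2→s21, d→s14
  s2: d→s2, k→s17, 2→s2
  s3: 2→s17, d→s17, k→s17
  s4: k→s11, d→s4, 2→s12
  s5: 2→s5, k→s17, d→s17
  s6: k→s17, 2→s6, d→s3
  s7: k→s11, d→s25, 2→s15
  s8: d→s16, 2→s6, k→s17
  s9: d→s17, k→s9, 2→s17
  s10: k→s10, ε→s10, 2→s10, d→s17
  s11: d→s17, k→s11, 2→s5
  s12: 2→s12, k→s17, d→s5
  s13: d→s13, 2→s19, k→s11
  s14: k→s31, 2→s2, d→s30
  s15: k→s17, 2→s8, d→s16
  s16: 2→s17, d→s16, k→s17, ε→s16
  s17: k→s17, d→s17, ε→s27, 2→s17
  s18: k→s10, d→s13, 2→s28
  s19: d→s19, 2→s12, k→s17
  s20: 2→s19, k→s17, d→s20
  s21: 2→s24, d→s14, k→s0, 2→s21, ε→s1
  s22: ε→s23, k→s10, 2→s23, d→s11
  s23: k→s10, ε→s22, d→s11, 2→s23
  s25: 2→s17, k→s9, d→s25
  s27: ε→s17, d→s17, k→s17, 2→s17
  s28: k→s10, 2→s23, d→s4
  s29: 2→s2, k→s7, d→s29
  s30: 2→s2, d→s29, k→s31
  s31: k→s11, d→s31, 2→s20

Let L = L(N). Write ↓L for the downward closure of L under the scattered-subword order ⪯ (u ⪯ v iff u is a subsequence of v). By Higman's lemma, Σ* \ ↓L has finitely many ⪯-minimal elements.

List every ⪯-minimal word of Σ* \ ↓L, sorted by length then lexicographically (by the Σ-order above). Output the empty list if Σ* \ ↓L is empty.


A = [d2k, kkd, dddkd2, k222dd].

|Q|=32, |F|=28, |δ|=100 (8 ε).
min D↑ (27 st, q0=0, F={8}): 0:2→0,d→1,k→2 1:2→3,d→4,k→5 2:2→6,d→5,k→7 3:2→3,d→3,k→8 4:2→3,d→9,k→5 5:2→10,d→5,k→11 6:2→12,d→13,k→7 7:2→7,d→8,k→7 8:2→8,d→8,k→8 9:2→3,d→9,k→14 10:2→15,d→10,k→8 11:2→16,d→8,k→11 12:2→17,d→18,k→7 13:2→15,d→13,k→11 14:2→19,d→20,k→11 15:2→21,d→15,k→8 16:2→16,d→8,k→8 17:2→17,d→11,k→7 18:2→21,d→18,k→11 19:2→22,d→23,k→8 20:2→8,d→20,k→24 21:2→21,d→16,k→8 22:2→25,d→23,k→8 23:2→8,d→23,k→8 24:2→8,d→8,k→24 25:2→25,d→26,k→8 26:2→8,d→8,k→8 (ε-aug+det+¬).
'd2k': N↓-sim [31, 22, 12, 2] end={s17,s27} ∉↓L; 3/3 del acc.
'kkd': |S_i|=[31, 24, 6, 2] end={s17,s27} rej; 3/3 single-dels accept.
'dddkd2': N↓-sim [31, 22, 21, 20, 12, 6, 2] end={s17,s27} ∉↓L; 6/6 deletions ∈↓L.
'k222dd': N↓-sim [31, 24, 19, 15, 10, 5, 2] end={s17,s27} ∉↓L; 6/6 del acc.
4 minimals (antichain).


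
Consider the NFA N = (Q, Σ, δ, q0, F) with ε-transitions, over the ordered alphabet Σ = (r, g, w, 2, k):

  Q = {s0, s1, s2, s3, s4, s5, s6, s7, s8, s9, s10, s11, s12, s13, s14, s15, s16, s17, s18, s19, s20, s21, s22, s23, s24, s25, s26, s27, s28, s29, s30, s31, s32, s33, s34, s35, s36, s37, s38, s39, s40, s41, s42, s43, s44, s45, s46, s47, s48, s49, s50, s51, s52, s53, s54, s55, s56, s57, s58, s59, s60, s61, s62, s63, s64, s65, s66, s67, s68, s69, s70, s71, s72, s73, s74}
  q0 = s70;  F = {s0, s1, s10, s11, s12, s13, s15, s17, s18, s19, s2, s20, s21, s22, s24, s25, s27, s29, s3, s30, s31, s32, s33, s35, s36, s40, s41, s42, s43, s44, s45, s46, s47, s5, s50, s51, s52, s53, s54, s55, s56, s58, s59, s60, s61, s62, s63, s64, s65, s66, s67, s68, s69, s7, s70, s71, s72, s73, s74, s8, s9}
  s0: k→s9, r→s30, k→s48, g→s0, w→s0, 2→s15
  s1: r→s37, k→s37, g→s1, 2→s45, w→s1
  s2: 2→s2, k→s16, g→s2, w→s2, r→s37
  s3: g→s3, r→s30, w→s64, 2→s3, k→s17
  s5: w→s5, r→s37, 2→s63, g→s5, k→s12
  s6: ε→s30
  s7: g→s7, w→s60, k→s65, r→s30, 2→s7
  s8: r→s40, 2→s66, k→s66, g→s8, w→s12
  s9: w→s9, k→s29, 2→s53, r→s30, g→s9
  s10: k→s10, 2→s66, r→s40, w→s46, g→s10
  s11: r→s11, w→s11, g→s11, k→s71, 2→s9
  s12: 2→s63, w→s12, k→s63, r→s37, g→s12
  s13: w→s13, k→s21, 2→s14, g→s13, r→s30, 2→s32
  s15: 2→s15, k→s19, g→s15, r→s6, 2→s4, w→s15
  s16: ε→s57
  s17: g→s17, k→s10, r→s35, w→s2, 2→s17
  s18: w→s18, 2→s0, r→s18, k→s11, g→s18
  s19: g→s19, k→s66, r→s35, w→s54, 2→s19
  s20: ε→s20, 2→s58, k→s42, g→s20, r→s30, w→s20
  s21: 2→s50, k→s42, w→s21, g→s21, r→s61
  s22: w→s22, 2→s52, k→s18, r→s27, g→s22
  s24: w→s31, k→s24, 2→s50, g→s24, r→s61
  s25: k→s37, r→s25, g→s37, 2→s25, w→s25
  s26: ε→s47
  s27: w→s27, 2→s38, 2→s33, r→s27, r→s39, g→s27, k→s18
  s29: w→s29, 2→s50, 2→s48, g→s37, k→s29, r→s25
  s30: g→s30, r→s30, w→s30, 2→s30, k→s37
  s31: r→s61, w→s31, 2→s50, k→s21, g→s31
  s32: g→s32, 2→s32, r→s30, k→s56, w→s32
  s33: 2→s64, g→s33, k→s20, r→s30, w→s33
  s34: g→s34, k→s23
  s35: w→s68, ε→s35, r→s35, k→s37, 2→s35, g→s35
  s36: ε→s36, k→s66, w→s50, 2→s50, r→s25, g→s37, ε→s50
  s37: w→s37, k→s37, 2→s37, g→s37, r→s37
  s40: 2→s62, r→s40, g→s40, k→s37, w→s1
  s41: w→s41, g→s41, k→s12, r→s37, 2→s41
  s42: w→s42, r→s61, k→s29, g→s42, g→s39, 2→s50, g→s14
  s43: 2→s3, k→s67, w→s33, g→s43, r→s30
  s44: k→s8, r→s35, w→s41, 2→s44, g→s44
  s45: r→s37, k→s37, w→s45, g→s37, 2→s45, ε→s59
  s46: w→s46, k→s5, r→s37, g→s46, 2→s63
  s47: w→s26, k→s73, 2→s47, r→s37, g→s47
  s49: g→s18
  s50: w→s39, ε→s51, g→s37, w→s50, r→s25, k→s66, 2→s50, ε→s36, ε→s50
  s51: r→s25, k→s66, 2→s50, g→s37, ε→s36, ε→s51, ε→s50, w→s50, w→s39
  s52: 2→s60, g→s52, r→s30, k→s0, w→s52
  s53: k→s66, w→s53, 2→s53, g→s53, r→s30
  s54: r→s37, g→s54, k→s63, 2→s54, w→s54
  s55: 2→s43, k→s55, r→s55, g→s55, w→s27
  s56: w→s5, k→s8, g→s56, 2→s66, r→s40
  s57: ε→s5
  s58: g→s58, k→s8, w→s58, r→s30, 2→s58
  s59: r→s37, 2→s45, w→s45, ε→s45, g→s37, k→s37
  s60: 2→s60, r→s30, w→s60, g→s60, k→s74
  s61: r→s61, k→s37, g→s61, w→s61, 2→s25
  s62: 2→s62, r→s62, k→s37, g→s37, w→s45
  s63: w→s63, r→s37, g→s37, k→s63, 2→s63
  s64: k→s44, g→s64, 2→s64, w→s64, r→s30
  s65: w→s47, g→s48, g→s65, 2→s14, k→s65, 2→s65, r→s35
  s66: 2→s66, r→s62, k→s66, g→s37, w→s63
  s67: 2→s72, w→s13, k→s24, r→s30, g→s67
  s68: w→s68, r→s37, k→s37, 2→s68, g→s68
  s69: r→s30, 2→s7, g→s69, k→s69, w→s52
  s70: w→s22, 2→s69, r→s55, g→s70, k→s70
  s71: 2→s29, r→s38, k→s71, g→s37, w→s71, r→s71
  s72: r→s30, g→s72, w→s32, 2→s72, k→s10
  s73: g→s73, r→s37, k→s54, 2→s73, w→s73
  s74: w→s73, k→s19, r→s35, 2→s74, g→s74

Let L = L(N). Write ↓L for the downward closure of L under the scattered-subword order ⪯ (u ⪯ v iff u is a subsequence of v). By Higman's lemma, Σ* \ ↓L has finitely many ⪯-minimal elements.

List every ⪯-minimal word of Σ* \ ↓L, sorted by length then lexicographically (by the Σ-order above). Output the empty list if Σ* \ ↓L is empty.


A = [2rk, wkkkg, 22kwr, r2kk2g].

|Q|=75, |F|=61, |δ|=342 (16 ε).
min D↑ (59 st, q0=0, F={16}): 0:r→1,g→0,w→2,2→3,k→0 1:r→1,g→1,w→4,2→5,k→1 2:r→4,g→2,w→2,2→6,k→7 3:r→8,g→3,w→6,2→9,k→3 4:r→4,g→4,w→4,2→10,k→7 5:r→8,g→5,w→10,2→11,k→12 6:r→8,g→6,w→6,2→13,k→14 7:r→7,g→7,w→7,2→14,k→15 8:r→8,g→8,w→8,2→8,k→16 9:r→8,g→9,w→13,2→9,k→17 10:r→8,g→10,w→10,2→18,k→19 11:r→8,g→11,w→18,2→11,k→20 12:r→8,g→12,w→21,2→22,k→23 13:r→8,g→13,w→13,2→13,k→24 14:r→8,g→14,w→14,2→25,k→26 15:r→15,g→15,w→15,2→26,k→27 16:r→16,g→16,w→16,2→16,k→16 17:r→28,g→17,w→29,2→17,k→17 18:r→8,g→18,w→18,2→18,k→30 19:r→8,g→19,w→19,2→31,k→32 20:r→28,g→20,w→33,2→20,k→34 21:r→8,g→21,w→21,2→35,k→36 22:r→8,g→22,w→35,2→22,k→34 23:r→37,g→23,w→38,2→39,k→23 24:r→28,g→24,w→40,2→24,k→41 25:r→8,g→25,w→25,2→25,k→41 26:r→8,g→26,w→26,2→42,k→43 27:r→27,g→16,w→27,2→43,k→27 28:r→28,g→28,w→44,2→28,k→16 29:r→16,g→29,w→29,2→29,k→40 30:r→28,g→30,w→45,2→30,k→46 31:r→8,g→31,w→31,2→31,k→46 32:r→37,g→32,w→32,2→39,k→43 33:r→16,g→33,w→33,2→33,k→47 34:r→48,g→34,w→49,2→50,k→34 35:r→8,g→35,w→35,2→35,k→51 36:r→37,g→36,w→36,2→39,k→32 37:r→37,g→37,w→37,2→52,k→16 38:r→37,g→38,w→38,2→39,k→36 39:r→52,g→16,w→39,2→39,k→50 40:r→16,g→40,w→40,2→40,k→53 41:r→28,g→41,w→53,2→41,k→50 42:r→8,g→42,w→42,2→42,k→50 43:r→52,g→16,w→43,2→39,k→43 44:r→16,g→44,w→44,2→44,k→16 45:r→16,g→45,w→45,2→45,k→54 46:r→48,g→46,w→54,2→50,k→50 47:r→16,g→47,w→47,2→55,k→54 48:r→48,g→48,w→56,2→57,k→16 49:r→16,g→49,w→49,2→55,k→47 50:r→57,g→16,w→55,2→50,k→50 51:r→48,g→51,w→47,2→50,k→46 52:r→52,g→16,w→52,2→52,k→16 53:r→16,g→53,w→53,2→53,k→55 54:r→16,g→54,w→54,2→55,k→55 55:r→16,g→16,w→55,2→55,k→55 56:r→16,g→56,w→56,2→58,k→16 57:r→57,g→16,w→58,2→57,k→16 58:r→16,g→16,w→58,2→58,k→16 (ε-aug+det+¬).
'2rk': |S_i|=[71, 64, 12, 1] end={s37} rej; 3/3 deletions ∈↓L.
'wkkkg': run [71, 59, 46, 30, 15, 1] end={s37} — reject; 5/5 single-dels accept.
'22kwr': N↓-sim [71, 64, 48, 31, 17, 1] end={s37} ∉↓L; 5/5 single-dels accept.
'r2kk2g': |S_i|=[71, 60, 55, 46, 29, 12, 1] end={s37} rej; 6/6 single-dels accept.
4 words, ⪯-incomp.


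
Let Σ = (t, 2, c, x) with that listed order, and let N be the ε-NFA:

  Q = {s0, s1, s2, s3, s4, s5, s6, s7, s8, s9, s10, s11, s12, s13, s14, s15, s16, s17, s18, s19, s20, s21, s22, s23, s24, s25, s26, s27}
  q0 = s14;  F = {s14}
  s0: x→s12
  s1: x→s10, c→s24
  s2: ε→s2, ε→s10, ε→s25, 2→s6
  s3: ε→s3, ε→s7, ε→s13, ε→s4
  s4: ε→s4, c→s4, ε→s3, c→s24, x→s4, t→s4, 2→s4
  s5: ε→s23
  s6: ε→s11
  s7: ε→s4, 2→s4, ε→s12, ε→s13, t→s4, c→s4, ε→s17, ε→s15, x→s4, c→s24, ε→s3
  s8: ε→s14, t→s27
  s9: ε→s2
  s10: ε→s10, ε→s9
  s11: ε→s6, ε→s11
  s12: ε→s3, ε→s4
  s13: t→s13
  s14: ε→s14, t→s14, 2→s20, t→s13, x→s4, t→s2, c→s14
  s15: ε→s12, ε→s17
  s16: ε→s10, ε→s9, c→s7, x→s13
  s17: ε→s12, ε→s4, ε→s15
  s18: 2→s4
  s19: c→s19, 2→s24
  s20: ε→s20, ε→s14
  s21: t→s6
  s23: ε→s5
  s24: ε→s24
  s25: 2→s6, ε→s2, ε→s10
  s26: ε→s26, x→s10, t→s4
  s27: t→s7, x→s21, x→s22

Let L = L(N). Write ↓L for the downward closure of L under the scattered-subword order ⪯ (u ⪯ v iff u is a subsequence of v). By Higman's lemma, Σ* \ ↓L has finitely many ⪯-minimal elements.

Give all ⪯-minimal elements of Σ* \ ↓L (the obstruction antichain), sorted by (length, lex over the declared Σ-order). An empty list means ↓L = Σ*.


|Q|=28, |F|=1, |δ|=74 (40 ε).
min D↑ (2 st, q0=0, F={1}): 0:t→0,2→0,c→0,x→1 1:t→1,2→1,c→1,x→1 (ε-aug+det+¬).
'x': |S_i|=[16, 8] end={s12,s13,s15,s17,s24,s3,s4,s7} ∉↓L; 1/1 del acc.
1 words, ⪯-incomp.

Antichain: [x].


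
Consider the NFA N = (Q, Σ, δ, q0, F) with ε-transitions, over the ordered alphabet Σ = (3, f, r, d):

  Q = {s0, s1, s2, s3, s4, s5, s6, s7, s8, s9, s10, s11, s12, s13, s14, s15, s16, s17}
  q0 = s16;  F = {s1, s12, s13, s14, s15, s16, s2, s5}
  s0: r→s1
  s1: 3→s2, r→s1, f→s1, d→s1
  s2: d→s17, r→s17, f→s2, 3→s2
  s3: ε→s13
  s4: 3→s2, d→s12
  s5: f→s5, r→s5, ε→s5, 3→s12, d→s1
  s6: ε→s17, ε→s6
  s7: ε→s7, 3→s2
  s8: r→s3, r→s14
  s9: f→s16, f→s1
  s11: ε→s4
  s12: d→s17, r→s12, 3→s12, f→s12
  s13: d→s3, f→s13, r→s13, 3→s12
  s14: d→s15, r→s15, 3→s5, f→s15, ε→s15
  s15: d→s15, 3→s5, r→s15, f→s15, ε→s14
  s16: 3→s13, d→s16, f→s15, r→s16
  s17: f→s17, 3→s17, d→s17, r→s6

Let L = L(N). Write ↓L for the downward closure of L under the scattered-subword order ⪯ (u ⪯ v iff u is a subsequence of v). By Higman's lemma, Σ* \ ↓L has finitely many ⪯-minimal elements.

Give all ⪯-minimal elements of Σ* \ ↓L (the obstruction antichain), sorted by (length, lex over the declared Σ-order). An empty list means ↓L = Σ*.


|Q|=18, |F|=8, |δ|=52 (8 ε).
min D↑ (8 st, q0=0, F={5}): 0:3→1,f→2,r→0,d→0 1:3→3,f→1,r→1,d→1 2:3→4,f→2,r→2,d→2 3:3→3,f→3,r→3,d→5 4:3→3,f→4,r→4,d→6 5:3→5,f→5,r→5,d→5 6:3→7,f→6,r→6,d→6 7:3→7,f→7,r→5,d→5 [Hopcroft].
'33d': run [11, 8, 4, 2] end={s17,s6} ∉↓L; 3/3 single-dels accept.
'f3d3r': run [11, 10, 6, 4, 3, 2] end={s17,s6} rej; 5/5 del acc.
2 minimals (antichain).

min(Σ*\↓L) = [33d, f3d3r].


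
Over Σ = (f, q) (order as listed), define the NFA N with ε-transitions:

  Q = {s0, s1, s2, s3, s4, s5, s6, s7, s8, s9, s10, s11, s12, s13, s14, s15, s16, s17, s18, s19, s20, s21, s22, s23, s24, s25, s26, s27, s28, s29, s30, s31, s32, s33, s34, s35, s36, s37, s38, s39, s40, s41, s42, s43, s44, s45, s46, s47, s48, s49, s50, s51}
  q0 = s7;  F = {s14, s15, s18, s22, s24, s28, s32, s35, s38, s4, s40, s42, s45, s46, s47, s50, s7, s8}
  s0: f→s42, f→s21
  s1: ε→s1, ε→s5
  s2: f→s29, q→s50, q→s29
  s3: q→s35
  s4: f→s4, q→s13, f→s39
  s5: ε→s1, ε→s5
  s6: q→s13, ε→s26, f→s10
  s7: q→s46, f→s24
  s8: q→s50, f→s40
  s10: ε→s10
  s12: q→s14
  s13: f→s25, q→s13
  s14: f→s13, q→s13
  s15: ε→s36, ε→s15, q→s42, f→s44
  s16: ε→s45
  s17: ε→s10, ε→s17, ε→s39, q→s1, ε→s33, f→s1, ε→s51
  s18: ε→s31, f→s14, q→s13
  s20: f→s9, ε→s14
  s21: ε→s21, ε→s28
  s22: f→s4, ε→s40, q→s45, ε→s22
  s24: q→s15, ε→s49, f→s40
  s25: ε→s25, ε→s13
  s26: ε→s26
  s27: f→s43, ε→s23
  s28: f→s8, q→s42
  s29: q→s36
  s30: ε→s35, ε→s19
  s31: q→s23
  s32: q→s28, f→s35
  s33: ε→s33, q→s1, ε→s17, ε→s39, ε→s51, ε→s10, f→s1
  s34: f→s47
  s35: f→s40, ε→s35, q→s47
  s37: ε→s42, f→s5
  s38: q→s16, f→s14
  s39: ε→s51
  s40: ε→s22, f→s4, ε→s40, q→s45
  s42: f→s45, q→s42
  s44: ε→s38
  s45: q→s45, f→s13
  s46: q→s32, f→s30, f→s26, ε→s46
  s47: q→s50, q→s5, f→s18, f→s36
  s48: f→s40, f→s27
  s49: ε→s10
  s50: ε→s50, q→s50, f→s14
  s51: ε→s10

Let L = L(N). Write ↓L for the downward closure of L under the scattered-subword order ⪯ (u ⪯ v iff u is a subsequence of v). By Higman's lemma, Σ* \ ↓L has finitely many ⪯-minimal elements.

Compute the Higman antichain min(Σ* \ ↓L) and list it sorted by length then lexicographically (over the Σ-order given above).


Antichain: [fffq, ffqf, fqfff, fqqff, qfqfq, qqqqff].

|Q|=52, |F|=18, |δ|=105 (42 ε).
min D↑ (18 st, q0=0, F={13}): 0:f→1,q→2 1:f→3,q→4 2:f→5,q→6 3:f→7,q→8 4:f→9,q→10 5:f→3,q→11 6:f→5,q→12 7:f→7,q→13 8:f→13,q→8 9:f→14,q→8 10:f→8,q→10 11:f→15,q→16 12:f→17,q→10 13:f→13,q→13 14:f→13,q→13 15:f→14,q→13 16:f→14,q→16 17:f→3,q→16.
'fffq': |S_i|=[34, 30, 17, 7, 2] end={s13,s25} ∉↓L; 4/4 deletions ∈↓L.
'ffqf': |S_i|=[34, 30, 17, 5, 2] end={s13,s25} rej; 4/4 single-dels accept.
'fqfff': run [34, 30, 17, 11, 3, 2] end={s13,s25} — reject; 5/5 deletions ∈↓L.
'fqqff': N↓-sim [34, 30, 17, 10, 4, 2] end={s13,s25} ∉↓L; 5/5 single-dels accept.
'qfqfq': run [34, 31, 26, 13, 7, 3] end={s13,s23,s25} — reject; 5/5 del acc.
'qqqqff': N↓-sim [34, 31, 24, 21, 9, 4, 2] end={s13,s25} — reject; 6/6 single-dels accept.
6 obstructions.


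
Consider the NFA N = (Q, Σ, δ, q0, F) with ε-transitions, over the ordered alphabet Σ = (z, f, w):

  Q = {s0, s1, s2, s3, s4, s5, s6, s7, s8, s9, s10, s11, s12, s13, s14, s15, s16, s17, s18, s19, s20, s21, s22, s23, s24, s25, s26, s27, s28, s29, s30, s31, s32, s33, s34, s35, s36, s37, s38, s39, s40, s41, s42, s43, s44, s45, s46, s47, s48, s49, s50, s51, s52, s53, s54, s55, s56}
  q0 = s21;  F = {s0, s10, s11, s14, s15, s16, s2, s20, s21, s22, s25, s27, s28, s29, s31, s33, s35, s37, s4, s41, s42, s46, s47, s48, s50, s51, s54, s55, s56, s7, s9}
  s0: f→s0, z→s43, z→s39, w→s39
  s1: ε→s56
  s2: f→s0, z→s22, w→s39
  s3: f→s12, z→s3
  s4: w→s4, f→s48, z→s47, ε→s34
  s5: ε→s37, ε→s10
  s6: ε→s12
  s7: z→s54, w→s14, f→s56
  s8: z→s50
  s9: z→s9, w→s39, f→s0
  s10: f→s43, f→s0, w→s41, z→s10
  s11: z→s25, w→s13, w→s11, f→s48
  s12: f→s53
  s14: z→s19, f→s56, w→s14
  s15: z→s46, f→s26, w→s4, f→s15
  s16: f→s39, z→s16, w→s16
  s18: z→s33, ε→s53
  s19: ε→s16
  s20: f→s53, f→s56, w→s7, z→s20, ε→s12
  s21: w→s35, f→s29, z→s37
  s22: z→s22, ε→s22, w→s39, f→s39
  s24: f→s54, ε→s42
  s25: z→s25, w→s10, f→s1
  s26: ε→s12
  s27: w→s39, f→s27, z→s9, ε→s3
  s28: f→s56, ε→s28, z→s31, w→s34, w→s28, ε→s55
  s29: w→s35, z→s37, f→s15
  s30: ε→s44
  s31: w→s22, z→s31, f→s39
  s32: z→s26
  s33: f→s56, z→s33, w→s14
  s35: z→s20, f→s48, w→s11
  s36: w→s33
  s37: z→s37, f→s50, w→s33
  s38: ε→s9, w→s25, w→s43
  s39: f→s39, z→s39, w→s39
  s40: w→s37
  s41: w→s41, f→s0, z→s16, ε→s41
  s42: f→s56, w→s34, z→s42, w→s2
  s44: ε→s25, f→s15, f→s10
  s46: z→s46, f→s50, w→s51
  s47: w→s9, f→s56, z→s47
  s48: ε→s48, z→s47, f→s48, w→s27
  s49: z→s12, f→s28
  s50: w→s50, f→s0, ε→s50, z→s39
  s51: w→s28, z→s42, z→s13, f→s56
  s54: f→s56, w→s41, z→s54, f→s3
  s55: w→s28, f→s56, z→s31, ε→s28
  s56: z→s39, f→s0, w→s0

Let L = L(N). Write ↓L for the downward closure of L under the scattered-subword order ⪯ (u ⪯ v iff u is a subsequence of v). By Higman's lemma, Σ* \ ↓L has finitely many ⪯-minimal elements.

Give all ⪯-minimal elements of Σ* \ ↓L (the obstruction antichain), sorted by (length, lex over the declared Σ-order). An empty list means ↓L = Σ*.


A = [zfz, zffw, wfww, zwwzf, ffwzww, wwzwfw].

|Q|=57, |F|=31, |δ|=141 (21 ε).
min D↑ (31 st, q0=0, F={10}): 0:z→1,f→2,w→3 1:z→1,f→4,w→5 2:z→1,f→6,w→3 3:z→7,f→8,w→9 4:z→10,f→11,w→4 5:z→5,f→12,w→13 6:z→14,f→6,w→15 7:z→7,f→12,w→16 8:z→17,f→8,w→18 9:z→19,f→8,w→9 10:z→10,f→10,w→10 11:z→10,f→11,w→10 12:z→10,f→11,w→11 13:z→20,f→12,w→13 14:z→14,f→4,w→21 15:z→17,f→8,w→15 16:z→22,f→12,w→13 17:z→17,f→12,w→23 18:z→23,f→18,w→10 19:z→19,f→12,w→24 20:z→20,f→10,w→20 21:z→25,f→12,w→26 22:z→22,f→12,w→27 23:z→23,f→11,w→10 24:z→24,f→11,w→27 25:z→25,f→12,w→28 26:z→29,f→12,w→26 27:z→20,f→11,w→27 28:z→30,f→11,w→10 29:z→29,f→10,w→30 30:z→30,f→10,w→10 [Hopcroft].
'zfz': N↓-sim [41, 32, 9, 5] end={s12,s3,s39,s43,s53} rej; 3/3 single-dels accept.
'zffw': N↓-sim [41, 32, 9, 5, 1] end={s39} — reject; 4/4 single-dels accept.
'wfww': N↓-sim [41, 35, 12, 8, 1] end={s39} rej; 4/4 single-dels accept.
'zwwzf': run [41, 32, 26, 15, 6, 1] end={s39} — reject; 5/5 del acc.
'ffwzww': |S_i|=[41, 40, 26, 22, 15, 7, 1] end={s39} rej; 6/6 single-dels accept.
'wwzwfw': |S_i|=[41, 35, 30, 18, 8, 3, 1] end={s39} — reject; 6/6 single-dels accept.
6 obstructions.


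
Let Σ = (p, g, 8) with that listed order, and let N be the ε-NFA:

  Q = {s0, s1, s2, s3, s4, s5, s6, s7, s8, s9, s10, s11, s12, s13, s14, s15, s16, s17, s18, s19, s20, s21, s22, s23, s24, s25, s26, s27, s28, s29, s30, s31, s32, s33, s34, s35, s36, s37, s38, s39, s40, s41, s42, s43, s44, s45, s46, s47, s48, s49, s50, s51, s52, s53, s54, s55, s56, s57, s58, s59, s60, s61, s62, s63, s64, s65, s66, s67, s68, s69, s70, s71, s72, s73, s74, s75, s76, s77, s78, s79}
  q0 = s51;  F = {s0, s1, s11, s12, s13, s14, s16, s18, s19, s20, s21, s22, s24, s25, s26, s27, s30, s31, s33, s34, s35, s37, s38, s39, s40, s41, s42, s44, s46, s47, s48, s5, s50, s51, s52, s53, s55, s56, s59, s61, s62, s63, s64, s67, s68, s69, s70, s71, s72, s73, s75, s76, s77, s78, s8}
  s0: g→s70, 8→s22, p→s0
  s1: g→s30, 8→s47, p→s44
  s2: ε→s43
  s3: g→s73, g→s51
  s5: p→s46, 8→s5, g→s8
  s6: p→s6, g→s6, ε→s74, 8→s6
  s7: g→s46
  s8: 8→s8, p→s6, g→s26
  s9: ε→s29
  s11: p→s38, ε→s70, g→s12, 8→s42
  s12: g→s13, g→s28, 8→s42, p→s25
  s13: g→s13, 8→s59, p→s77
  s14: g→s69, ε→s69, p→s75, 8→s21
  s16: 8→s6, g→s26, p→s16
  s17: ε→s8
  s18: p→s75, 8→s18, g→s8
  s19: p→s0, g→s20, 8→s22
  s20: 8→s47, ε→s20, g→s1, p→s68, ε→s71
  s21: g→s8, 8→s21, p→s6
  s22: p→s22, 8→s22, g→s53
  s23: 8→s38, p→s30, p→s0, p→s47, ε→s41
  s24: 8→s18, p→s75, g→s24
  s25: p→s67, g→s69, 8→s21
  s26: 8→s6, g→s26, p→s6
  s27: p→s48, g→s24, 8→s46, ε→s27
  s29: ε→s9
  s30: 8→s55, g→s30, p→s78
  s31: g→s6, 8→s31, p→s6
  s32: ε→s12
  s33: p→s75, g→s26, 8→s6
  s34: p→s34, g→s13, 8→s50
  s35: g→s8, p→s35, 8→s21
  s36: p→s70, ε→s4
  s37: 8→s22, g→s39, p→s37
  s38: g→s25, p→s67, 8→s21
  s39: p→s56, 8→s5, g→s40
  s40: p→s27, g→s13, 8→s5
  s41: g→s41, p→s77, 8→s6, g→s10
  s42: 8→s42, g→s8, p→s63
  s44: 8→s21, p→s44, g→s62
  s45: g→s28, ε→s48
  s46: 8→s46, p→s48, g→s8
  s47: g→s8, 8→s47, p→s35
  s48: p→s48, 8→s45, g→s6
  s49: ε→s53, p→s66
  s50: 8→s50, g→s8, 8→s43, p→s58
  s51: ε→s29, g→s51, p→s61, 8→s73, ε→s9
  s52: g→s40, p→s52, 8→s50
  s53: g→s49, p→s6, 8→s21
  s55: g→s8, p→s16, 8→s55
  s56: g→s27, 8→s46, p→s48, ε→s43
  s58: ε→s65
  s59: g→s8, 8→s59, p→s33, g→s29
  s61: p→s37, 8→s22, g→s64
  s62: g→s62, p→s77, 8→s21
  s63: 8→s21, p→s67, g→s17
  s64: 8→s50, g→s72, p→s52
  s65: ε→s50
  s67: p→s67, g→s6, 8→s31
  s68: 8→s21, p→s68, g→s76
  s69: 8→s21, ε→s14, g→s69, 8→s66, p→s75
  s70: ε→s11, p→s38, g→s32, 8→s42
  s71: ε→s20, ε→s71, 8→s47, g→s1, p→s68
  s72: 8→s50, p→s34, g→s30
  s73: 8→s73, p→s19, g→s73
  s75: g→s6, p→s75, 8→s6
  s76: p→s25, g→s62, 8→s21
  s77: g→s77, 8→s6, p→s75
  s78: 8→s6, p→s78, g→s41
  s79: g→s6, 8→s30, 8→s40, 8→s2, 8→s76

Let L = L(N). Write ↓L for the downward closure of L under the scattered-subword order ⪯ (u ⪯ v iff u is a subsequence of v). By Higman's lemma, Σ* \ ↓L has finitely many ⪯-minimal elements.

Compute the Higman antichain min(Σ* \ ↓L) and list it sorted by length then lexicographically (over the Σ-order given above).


|Q|=80, |F|=55, |δ|=212 (24 ε).
min D↑ (53 st, q0=0, F={20}): 0:p→1,g→0,8→2 1:p→3,g→4,8→5 2:p→6,g→2,8→2 3:p→3,g→7,8→5 4:p→8,g→9,8→10 5:p→5,g→11,8→5 6:p→12,g→13,8→5 7:p→14,g→15,8→16 8:p→8,g→15,8→10 9:p→17,g→18,8→10 10:p→10,g→19,8→10 11:p→20,g→11,8→21 12:p→12,g→22,8→5 13:p→23,g→24,8→25 14:p→26,g→27,8→28 15:p→27,g→29,8→16 16:p→28,g→19,8→16 17:p→17,g→29,8→10 18:p→30,g→18,8→31 19:p→20,g→32,8→19 20:p→20,g→20,8→20 21:p→20,g→19,8→21 22:p→33,g→34,8→35 23:p→23,g→36,8→21 24:p→37,g→18,8→25 25:p→38,g→19,8→25 26:p→26,g→20,8→26 27:p→26,g→39,8→28 28:p→26,g→19,8→28 29:p→40,g→29,8→41 30:p→30,g→42,8→20 31:p→43,g→19,8→31 32:p→20,g→32,8→20 33:p→44,g→45,8→21 34:p→45,g→29,8→35 35:p→46,g→19,8→35 36:p→45,g→47,8→21 37:p→37,g→47,8→21 38:p→38,g→19,8→21 39:p→48,g→39,8→49 40:p→48,g→40,8→20 41:p→50,g→19,8→41 42:p→40,g→42,8→20 43:p→43,g→32,8→20 44:p→44,g→20,8→51 45:p→44,g→52,8→21 46:p→44,g→19,8→21 47:p→40,g→47,8→21 48:p→48,g→20,8→20 49:p→48,g→19,8→49 50:p→48,g→32,8→20 51:p→20,g→20,8→51 52:p→48,g→52,8→21 [Hopcroft].
'p8gp': N↓-sim [69, 67, 33, 12, 3] end={s6,s66,s74} rej; 4/4 del acc.
'ppgppg': run [69, 67, 57, 44, 26, 8, 3] end={s28,s6,s74} ∉↓L; 6/6 single-dels accept.
'pgggp8': run [69, 67, 62, 52, 28, 11, 2] end={s6,s74} rej; 6/6 deletions ∈↓L.
'pg8gg8': run [69, 67, 62, 30, 8, 3, 2] end={s6,s74} ∉↓L; 6/6 deletions ∈↓L.
'8pgp8p': run [69, 57, 54, 44, 26, 7, 2] end={s6,s74} rej; 6/6 del acc.
5 obstructions.

min(Σ*\↓L) = [p8gp, ppgppg, pgggp8, pg8gg8, 8pgp8p].


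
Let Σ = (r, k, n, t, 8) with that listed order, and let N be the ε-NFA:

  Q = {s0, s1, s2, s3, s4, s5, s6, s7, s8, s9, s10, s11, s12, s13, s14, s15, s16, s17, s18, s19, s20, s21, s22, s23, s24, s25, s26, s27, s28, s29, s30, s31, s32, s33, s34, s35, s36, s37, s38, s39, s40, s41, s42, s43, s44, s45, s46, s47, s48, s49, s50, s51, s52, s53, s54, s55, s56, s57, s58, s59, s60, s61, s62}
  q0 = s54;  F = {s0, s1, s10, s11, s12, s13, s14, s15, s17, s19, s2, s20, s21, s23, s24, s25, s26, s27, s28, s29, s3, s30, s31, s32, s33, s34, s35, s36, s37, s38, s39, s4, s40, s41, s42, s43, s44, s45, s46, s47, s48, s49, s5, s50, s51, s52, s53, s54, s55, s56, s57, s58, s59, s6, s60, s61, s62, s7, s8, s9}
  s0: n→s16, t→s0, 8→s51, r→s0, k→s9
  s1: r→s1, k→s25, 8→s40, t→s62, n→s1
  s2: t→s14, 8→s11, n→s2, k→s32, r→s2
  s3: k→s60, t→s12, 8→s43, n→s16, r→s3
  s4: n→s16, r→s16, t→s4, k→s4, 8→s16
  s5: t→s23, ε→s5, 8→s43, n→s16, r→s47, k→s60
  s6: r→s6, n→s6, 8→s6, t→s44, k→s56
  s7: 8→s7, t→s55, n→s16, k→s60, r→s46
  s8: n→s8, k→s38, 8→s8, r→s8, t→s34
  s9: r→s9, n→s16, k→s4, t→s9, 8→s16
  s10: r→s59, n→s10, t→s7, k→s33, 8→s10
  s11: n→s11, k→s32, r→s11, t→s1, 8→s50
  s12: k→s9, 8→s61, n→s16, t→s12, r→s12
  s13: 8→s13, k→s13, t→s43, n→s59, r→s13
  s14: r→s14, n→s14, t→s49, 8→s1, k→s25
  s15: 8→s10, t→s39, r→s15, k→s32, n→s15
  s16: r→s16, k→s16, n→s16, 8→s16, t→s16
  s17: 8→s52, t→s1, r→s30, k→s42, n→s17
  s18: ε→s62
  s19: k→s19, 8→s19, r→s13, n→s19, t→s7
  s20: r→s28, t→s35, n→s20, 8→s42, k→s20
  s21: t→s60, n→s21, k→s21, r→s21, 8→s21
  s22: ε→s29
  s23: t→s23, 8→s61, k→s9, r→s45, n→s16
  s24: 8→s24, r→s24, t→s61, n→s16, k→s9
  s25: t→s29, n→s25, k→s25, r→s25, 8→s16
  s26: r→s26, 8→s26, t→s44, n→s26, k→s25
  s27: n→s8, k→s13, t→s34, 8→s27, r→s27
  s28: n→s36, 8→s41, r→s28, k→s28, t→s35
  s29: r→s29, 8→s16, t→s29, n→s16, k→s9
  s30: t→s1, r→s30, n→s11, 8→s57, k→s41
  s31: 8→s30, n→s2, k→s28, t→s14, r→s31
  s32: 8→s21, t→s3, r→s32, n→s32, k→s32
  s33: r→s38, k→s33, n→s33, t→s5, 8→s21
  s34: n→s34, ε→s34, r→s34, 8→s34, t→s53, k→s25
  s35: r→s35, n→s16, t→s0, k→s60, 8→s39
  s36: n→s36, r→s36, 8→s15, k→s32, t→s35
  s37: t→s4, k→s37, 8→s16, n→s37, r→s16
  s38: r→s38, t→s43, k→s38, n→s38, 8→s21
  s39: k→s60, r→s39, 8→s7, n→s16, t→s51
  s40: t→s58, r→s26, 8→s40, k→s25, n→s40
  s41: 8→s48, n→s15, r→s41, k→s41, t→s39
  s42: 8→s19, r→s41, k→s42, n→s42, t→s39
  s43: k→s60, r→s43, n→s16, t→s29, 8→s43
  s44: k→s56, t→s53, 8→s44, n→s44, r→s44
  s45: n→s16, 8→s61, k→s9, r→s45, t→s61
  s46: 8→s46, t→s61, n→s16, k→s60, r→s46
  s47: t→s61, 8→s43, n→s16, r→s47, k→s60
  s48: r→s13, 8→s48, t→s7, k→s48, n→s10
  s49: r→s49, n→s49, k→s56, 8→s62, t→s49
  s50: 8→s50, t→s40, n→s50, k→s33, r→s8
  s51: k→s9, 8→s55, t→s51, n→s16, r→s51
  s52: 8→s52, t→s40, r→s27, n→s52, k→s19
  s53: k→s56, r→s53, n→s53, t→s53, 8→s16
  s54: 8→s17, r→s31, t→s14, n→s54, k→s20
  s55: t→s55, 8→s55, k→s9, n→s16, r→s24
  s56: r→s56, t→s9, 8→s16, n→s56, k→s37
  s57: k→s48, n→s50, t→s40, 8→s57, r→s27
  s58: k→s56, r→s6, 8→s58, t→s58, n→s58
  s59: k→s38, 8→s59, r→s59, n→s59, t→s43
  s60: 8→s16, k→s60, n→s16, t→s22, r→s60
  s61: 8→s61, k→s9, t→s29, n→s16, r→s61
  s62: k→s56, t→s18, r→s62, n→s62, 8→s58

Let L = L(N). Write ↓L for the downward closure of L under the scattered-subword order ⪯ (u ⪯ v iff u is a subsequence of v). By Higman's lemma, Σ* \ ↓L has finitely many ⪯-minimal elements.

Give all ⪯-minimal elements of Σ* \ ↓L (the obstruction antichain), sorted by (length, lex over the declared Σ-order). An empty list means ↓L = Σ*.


A = [ktn, tk8, ttkkr, rnk8t8, 88rtt8].

|Q|=63, |F|=60, |δ|=309 (4 ε).
min D↑ (61 st, q0=0, F={20}): 0:r→1,k→2,n→0,t→3,8→4 1:r→1,k→5,n→6,t→3,8→7 2:r→5,k→2,n→2,t→8,8→9 3:r→3,k→10,n→3,t→11,8→12 4:r→7,k→9,n→4,t→12,8→13 5:r→5,k→5,n→14,t→8,8→15 6:r→6,k→16,n→6,t→3,8→17 7:r→7,k→15,n→17,t→12,8→18 8:r→8,k→19,n→20,t→21,8→22 9:r→15,k→9,n→9,t→22,8→23 10:r→10,k→10,n→10,t→24,8→20 11:r→11,k→25,n→11,t→11,8→26 12:r→12,k→10,n→12,t→26,8→27 13:r→28,k→23,n→13,t→27,8→13 14:r→14,k→16,n→14,t→8,8→29 15:r→15,k→15,n→29,t→22,8→30 16:r→16,k→16,n→16,t→31,8→32 17:r→17,k→16,n→17,t→12,8→33 18:r→28,k→30,n→33,t→27,8→18 19:r→19,k→19,n→20,t→24,8→20 20:r→20,k→20,n→20,t→20,8→20 21:r→21,k→34,n→20,t→21,8→35 22:r→22,k→19,n→20,t→35,8→36 23:r→37,k→23,n→23,t→36,8→23 24:r→24,k→34,n→20,t→24,8→20 25:r→25,k→38,n→25,t→34,8→20 26:r→26,k→25,n→26,t→26,8→39 27:r→40,k→10,n→27,t→39,8→27 28:r→28,k→37,n→41,t→42,8→28 29:r→29,k→16,n→29,t→22,8→43 30:r→37,k→30,n→43,t→36,8→30 31:r→31,k→19,n→20,t→44,8→45 32:r→32,k→32,n→32,t→19,8→32 33:r→41,k→46,n→33,t→27,8→33 34:r→34,k→47,n→20,t→34,8→20 35:r→35,k→34,n→20,t→35,8→48 36:r→49,k→19,n→20,t→48,8→36 37:r→37,k→37,n→50,t→45,8→37 38:r→20,k→38,n→38,t→47,8→20 39:r→51,k→25,n→39,t→39,8→39 40:r→40,k→10,n→40,t→52,8→40 41:r→41,k→53,n→41,t→42,8→41 42:r→42,k→10,n→42,t→54,8→42 43:r→50,k→46,n→43,t→36,8→43 44:r→44,k→34,n→20,t→44,8→55 45:r→45,k→19,n→20,t→24,8→45 46:r→53,k→46,n→46,t→56,8→32 47:r→20,k→47,n→20,t→47,8→20 48:r→57,k→34,n→20,t→48,8→48 49:r→49,k→19,n→20,t→55,8→49 50:r→50,k→53,n→50,t→45,8→50 51:r→51,k→25,n→51,t→52,8→51 52:r→52,k→25,n→52,t→54,8→52 53:r→53,k→53,n→53,t→45,8→32 54:r→54,k→25,n→54,t→54,8→20 55:r→55,k→34,n→20,t→24,8→55 56:r→58,k→19,n→20,t→59,8→45 57:r→57,k→34,n→20,t→55,8→57 58:r→58,k→19,n→20,t→55,8→45 59:r→60,k→34,n→20,t→59,8→55 60:r→60,k→34,n→20,t→55,8→55 [Hopcroft].
'ktn': run [63, 40, 22, 1] end={s16} ∉↓L; 3/3 deletions ∈↓L.
'tk8': N↓-sim [63, 37, 9, 1] end={s16} ∉↓L; 3/3 del acc.
'ttkkr': N↓-sim [63, 37, 22, 5, 3, 1] end={s16} — reject; 5/5 del acc.
'rnk8t8': N↓-sim [63, 57, 49, 21, 9, 6, 1] end={s16} — reject; 6/6 del acc.
'88rtt8': |S_i|=[63, 53, 39, 26, 14, 8, 1] end={s16} rej; 6/6 del acc.
5 obstructions.


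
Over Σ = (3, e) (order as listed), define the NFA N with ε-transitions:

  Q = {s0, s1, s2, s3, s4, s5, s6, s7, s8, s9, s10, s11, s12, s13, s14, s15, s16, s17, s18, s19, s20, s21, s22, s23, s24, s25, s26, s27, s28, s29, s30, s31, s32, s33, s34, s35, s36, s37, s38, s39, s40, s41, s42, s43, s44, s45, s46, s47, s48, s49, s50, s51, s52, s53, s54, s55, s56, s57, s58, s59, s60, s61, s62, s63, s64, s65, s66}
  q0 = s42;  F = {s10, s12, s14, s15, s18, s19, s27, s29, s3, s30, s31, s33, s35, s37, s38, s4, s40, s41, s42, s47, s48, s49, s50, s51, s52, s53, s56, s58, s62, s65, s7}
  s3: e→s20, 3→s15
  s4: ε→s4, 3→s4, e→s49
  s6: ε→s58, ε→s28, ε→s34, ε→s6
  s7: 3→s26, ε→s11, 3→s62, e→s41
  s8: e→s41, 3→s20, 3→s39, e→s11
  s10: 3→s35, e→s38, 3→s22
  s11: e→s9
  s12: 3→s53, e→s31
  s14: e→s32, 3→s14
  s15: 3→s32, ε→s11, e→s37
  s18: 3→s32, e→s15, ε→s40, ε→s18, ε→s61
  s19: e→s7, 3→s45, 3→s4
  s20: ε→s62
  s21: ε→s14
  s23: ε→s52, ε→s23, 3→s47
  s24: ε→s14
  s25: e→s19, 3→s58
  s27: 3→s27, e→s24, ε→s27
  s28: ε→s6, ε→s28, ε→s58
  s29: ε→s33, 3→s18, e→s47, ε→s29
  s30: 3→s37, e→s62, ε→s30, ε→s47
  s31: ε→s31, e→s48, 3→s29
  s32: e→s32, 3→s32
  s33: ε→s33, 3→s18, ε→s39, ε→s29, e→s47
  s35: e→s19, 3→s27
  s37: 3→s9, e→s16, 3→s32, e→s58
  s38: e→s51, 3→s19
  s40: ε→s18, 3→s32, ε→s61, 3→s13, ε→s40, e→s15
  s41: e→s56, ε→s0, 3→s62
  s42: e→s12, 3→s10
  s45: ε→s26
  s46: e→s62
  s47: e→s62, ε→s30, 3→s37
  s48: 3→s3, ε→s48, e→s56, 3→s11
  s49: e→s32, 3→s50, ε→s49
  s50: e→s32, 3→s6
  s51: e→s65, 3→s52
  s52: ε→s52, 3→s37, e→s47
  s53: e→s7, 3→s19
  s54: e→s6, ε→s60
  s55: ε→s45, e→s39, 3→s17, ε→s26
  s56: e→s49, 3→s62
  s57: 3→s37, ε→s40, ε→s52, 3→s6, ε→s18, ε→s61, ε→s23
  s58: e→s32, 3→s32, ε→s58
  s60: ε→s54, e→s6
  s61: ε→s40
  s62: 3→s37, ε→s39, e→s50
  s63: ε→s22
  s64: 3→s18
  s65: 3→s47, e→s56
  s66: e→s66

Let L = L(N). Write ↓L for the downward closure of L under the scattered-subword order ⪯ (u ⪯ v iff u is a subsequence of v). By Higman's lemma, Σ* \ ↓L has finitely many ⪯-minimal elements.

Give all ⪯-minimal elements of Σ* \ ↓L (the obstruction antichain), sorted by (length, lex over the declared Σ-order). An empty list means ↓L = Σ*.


|Q|=67, |F|=31, |δ|=137 (49 ε).
min D↑ (29 st, q0=0, F={23}): 0:3→1,e→2 1:3→3,e→4 2:3→5,e→6 3:3→7,e→8 4:3→8,e→9 5:3→8,e→10 6:3→11,e→12 7:3→7,e→13 8:3→14,e→10 9:3→15,e→16 10:3→17,e→18 11:3→19,e→20 12:3→21,e→22 13:3→13,e→23 14:3→14,e→24 15:3→25,e→20 16:3→20,e→22 17:3→25,e→26 18:3→17,e→22 19:3→23,e→27 20:3→25,e→17 21:3→27,e→17 22:3→17,e→24 23:3→23,e→23 24:3→26,e→23 25:3→23,e→28 26:3→28,e→23 27:3→23,e→25 28:3→23,e→23 [Hopcroft].
'333ee': |S_i|=[47, 43, 34, 19, 10, 1] end={s32} — reject; 5/5 single-dels accept.
'ee333': N↓-sim [47, 42, 34, 25, 14, 3] end={s13,s32,s9} — reject; 5/5 deletions ∈↓L.
'e3e3ee': |S_i|=[47, 42, 35, 22, 12, 7, 1] end={s32} rej; 6/6 deletions ∈↓L.
'eeeeee': |S_i|=[47, 42, 34, 23, 14, 8, 1] end={s32} — reject; 6/6 single-dels accept.
4 obstructions.

Antichain: [333ee, ee333, e3e3ee, eeeeee].
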